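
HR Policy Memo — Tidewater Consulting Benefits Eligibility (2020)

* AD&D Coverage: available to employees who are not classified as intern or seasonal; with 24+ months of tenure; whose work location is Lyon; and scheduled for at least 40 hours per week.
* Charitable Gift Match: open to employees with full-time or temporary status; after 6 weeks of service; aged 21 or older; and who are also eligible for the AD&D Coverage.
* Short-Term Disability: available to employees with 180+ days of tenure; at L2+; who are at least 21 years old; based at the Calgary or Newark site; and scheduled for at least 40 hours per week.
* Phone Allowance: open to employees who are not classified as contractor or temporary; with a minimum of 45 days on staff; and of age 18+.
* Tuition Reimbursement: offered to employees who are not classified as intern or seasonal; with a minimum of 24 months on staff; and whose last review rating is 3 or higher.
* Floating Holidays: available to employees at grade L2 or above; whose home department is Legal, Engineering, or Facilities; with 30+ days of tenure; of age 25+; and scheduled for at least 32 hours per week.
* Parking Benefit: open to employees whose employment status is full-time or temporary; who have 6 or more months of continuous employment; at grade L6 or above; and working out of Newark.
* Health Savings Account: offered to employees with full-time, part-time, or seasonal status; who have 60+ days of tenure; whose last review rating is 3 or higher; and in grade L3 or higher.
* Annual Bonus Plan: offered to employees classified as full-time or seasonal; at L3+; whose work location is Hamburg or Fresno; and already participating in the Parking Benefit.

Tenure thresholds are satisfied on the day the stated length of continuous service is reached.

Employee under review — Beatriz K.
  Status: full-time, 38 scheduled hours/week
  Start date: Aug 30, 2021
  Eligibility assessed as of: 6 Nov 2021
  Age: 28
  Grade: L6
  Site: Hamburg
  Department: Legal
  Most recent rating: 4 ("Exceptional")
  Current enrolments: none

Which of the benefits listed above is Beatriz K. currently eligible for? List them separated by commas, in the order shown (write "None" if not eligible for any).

Service from Aug 30, 2021 to 6 Nov 2021: 68 days.
AD&D Coverage — status full-time ✓ (not excluded); service 68 days < 24 months (≈720 days) ✗ → not eligible.
Charitable Gift Match — status full-time ✓; service 68 days ≥ 6 weeks (≈42 days) ✓; age 28 ≥ 21 ✓; not eligible for AD&D Coverage ✗ → not eligible.
Short-Term Disability — service 68 days < 180 days ✗ → not eligible.
Phone Allowance — status full-time ✓ (not excluded); service 68 days ≥ 45 days ✓; age 28 ≥ 18 ✓ → eligible.
Tuition Reimbursement — status full-time ✓ (not excluded); service 68 days < 24 months (≈720 days) ✗ → not eligible.
Floating Holidays — grade L6 ≥ L2 ✓; dept Legal ✓; service 68 days ≥ 30 days ✓; age 28 ≥ 25 ✓; 38 hrs/wk ≥ 32 ✓ → eligible.
Parking Benefit — status full-time ✓; service 68 days < 6 months (≈180 days) ✗ → not eligible.
Health Savings Account — status full-time ✓; service 68 days ≥ 60 days ✓; rating 4 ≥ 3 ✓; grade L6 ≥ L3 ✓ → eligible.
Annual Bonus Plan — status full-time ✓; grade L6 ≥ L3 ✓; site Hamburg ✓; not enrolled in Parking Benefit ✗ → not eligible.

Phone Allowance, Floating Holidays, Health Savings Account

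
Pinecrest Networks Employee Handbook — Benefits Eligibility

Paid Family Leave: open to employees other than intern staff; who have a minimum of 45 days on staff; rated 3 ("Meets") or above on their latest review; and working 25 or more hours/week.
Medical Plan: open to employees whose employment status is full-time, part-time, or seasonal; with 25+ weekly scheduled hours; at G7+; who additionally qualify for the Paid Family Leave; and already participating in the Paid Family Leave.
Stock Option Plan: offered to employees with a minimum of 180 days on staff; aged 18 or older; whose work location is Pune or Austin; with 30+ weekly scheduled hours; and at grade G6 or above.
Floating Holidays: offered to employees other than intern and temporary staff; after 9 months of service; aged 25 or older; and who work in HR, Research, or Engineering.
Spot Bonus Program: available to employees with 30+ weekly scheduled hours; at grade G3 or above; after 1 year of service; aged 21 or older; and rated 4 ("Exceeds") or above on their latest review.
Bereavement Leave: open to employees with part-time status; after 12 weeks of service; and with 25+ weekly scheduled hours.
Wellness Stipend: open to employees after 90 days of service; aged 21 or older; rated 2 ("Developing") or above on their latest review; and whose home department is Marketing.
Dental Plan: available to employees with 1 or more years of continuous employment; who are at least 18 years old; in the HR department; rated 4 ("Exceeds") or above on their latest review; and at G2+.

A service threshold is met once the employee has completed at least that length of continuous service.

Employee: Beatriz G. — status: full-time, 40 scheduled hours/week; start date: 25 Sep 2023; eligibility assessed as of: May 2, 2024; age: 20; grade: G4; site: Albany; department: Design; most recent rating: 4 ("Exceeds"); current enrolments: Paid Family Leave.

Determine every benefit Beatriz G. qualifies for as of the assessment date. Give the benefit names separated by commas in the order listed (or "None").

Service from 25 Sep 2023 to May 2, 2024: 220 days.
Paid Family Leave — status full-time ✓ (not excluded); service 220 days ≥ 45 days ✓; rating 4 ≥ 3 ✓; 40 hrs/wk ≥ 25 ✓ → eligible.
Medical Plan — status full-time ✓; 40 hrs/wk ≥ 25 ✓; grade G4 < G7 ✗ → not eligible.
Stock Option Plan — service 220 days ≥ 180 days ✓; age 20 ≥ 18 ✓; site Albany ✗ (not Pune or Austin) → not eligible.
Floating Holidays — status full-time ✓ (not excluded); service 220 days < 9 months (≈270 days) ✗ → not eligible.
Spot Bonus Program — 40 hrs/wk ≥ 30 ✓; grade G4 ≥ G3 ✓; service 220 days < 1 year (≈365 days) ✗ → not eligible.
Bereavement Leave — status full-time ✗ (requires part-time) → not eligible.
Wellness Stipend — service 220 days ≥ 90 days ✓; age 20 < 21 ✗ → not eligible.
Dental Plan — service 220 days < 1 year (≈365 days) ✗ → not eligible.

Paid Family Leave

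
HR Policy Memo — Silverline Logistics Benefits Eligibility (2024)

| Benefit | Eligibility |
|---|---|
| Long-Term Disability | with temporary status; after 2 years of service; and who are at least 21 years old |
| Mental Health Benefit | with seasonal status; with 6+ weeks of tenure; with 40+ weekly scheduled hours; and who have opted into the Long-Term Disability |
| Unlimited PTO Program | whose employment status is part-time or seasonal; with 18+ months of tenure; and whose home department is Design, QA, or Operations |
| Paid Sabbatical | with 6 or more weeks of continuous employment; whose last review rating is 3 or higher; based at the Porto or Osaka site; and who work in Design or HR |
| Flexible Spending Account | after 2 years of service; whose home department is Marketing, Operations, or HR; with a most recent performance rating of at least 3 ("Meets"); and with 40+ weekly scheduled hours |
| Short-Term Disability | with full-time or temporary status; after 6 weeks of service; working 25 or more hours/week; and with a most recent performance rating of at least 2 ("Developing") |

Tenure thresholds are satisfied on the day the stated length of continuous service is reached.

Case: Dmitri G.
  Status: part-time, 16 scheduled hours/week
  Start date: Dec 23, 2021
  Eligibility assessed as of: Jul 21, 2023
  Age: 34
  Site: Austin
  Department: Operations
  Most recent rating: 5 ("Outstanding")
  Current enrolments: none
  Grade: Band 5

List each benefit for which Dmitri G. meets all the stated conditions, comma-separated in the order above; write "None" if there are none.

Unlimited PTO Program

Service from Dec 23, 2021 to Jul 21, 2023: 575 days.
Long-Term Disability — status part-time ✗ (requires temporary) → not eligible.
Mental Health Benefit — status part-time ✗ (requires seasonal) → not eligible.
Unlimited PTO Program — status part-time ✓; service 575 days ≥ 18 months (≈540 days) ✓; dept Operations ✓ → eligible.
Paid Sabbatical — service 575 days ≥ 6 weeks (≈42 days) ✓; rating 5 ≥ 3 ✓; site Austin ✗ (not Porto or Osaka) → not eligible.
Flexible Spending Account — service 575 days < 2 years (≈730 days) ✗ → not eligible.
Short-Term Disability — status part-time ✗ (requires full-time or temporary) → not eligible.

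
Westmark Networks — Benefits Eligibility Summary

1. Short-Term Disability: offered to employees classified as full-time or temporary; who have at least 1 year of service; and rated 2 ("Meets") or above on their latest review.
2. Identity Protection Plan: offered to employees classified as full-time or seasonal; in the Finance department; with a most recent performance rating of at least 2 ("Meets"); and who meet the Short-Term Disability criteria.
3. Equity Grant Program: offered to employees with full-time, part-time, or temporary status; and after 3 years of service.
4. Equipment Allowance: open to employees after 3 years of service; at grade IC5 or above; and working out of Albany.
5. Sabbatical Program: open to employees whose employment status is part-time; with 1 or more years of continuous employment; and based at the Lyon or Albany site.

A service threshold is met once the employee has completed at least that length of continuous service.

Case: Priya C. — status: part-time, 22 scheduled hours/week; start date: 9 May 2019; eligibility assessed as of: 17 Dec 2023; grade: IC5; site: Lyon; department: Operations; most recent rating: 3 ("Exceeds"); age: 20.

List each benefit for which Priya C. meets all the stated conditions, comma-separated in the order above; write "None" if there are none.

Service from 9 May 2019 to 17 Dec 2023: 1683 days.
Short-Term Disability — status part-time ✗ (requires full-time or temporary) → not eligible.
Identity Protection Plan — status part-time ✗ (requires full-time or seasonal) → not eligible.
Equity Grant Program — status part-time ✓; service 1683 days ≥ 3 years (≈1095 days) ✓ → eligible.
Equipment Allowance — service 1683 days ≥ 3 years (≈1095 days) ✓; grade IC5 ≥ IC5 ✓; site Lyon ✗ (not Albany) → not eligible.
Sabbatical Program — status part-time ✓; service 1683 days ≥ 1 year (≈365 days) ✓; site Lyon ✓ → eligible.

Equity Grant Program, Sabbatical Program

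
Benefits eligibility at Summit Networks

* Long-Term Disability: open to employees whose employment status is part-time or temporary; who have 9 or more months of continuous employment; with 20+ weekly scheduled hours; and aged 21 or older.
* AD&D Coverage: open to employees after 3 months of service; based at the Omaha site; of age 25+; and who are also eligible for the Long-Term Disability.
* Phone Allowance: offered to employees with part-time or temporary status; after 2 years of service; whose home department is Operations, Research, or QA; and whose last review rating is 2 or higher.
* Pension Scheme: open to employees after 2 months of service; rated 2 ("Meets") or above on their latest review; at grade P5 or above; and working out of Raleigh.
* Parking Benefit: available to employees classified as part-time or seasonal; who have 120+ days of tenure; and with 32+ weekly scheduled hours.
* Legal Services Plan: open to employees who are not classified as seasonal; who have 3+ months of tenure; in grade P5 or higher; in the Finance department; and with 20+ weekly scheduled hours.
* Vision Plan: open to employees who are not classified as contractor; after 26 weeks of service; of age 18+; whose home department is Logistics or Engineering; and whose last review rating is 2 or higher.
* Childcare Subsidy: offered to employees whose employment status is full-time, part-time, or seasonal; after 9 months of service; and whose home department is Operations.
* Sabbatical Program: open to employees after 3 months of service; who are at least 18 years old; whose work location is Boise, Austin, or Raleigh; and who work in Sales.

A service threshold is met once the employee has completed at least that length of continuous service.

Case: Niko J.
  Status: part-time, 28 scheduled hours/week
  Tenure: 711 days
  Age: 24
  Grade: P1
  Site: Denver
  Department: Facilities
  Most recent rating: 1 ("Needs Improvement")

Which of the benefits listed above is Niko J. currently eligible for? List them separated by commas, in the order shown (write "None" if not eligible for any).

Long-Term Disability — status part-time ✓; service 711 days ≥ 9 months (≈270 days) ✓; 28 hrs/wk ≥ 20 ✓; age 24 ≥ 21 ✓ → eligible.
AD&D Coverage — service 711 days ≥ 3 months (≈90 days) ✓; site Denver ✗ (not Omaha) → not eligible.
Phone Allowance — status part-time ✓; service 711 days < 2 years (≈730 days) ✗ → not eligible.
Pension Scheme — service 711 days ≥ 2 months (≈60 days) ✓; rating 1 < 2 ✗ → not eligible.
Parking Benefit — status part-time ✓; service 711 days ≥ 120 days ✓; 28 hrs/wk < 32 ✗ → not eligible.
Legal Services Plan — status part-time ✓ (not excluded); service 711 days ≥ 3 months (≈90 days) ✓; grade P1 < P5 ✗ → not eligible.
Vision Plan — status part-time ✓ (not excluded); service 711 days ≥ 26 weeks (≈182 days) ✓; age 24 ≥ 18 ✓; dept Facilities ✗ → not eligible.
Childcare Subsidy — status part-time ✓; service 711 days ≥ 9 months (≈270 days) ✓; dept Facilities ✗ → not eligible.
Sabbatical Program — service 711 days ≥ 3 months (≈90 days) ✓; age 24 ≥ 18 ✓; site Denver ✗ (not Boise, Austin, or Raleigh) → not eligible.

Long-Term Disability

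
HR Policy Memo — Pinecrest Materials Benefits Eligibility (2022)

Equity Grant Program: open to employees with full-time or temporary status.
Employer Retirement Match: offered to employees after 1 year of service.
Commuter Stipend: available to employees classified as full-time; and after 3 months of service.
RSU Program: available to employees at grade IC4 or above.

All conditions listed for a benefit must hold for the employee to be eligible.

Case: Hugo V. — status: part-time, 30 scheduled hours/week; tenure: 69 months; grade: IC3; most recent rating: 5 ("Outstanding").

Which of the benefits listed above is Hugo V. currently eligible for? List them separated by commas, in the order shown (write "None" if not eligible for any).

Employer Retirement Match

Equity Grant Program — status part-time ✗ (requires full-time or temporary) → not eligible.
Employer Retirement Match — service 69 months ≥ 1 year (≈365 days) ✓ → eligible.
Commuter Stipend — status part-time ✗ (requires full-time) → not eligible.
RSU Program — grade IC3 < IC4 ✗ → not eligible.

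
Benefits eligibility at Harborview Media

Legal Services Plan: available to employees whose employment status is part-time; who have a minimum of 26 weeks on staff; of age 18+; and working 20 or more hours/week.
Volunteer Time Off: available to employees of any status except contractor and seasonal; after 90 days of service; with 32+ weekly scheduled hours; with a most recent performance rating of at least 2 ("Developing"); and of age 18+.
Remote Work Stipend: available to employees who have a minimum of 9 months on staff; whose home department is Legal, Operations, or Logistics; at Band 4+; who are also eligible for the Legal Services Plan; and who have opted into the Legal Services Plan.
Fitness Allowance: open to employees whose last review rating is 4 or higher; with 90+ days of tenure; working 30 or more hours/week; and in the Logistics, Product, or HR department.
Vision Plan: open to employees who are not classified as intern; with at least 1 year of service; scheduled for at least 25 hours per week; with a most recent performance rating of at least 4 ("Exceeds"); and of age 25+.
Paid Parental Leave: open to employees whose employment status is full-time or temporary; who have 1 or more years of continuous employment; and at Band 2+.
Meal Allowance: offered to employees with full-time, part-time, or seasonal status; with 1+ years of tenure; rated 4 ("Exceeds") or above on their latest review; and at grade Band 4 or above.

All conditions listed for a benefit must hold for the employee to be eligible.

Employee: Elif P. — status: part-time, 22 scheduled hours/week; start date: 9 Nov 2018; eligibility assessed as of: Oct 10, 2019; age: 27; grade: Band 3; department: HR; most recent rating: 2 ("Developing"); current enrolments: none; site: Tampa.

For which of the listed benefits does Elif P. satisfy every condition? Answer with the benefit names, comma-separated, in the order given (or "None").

Legal Services Plan

Service from 9 Nov 2018 to Oct 10, 2019: 335 days.
Legal Services Plan — status part-time ✓; service 335 days ≥ 26 weeks (≈182 days) ✓; age 27 ≥ 18 ✓; 22 hrs/wk ≥ 20 ✓ → eligible.
Volunteer Time Off — status part-time ✓ (not excluded); service 335 days ≥ 90 days ✓; 22 hrs/wk < 32 ✗ → not eligible.
Remote Work Stipend — service 335 days ≥ 9 months (≈270 days) ✓; dept HR ✗ → not eligible.
Fitness Allowance — rating 2 < 4 ✗ → not eligible.
Vision Plan — status part-time ✓ (not excluded); service 335 days < 1 year (≈365 days) ✗ → not eligible.
Paid Parental Leave — status part-time ✗ (requires full-time or temporary) → not eligible.
Meal Allowance — status part-time ✓; service 335 days < 1 year (≈365 days) ✗ → not eligible.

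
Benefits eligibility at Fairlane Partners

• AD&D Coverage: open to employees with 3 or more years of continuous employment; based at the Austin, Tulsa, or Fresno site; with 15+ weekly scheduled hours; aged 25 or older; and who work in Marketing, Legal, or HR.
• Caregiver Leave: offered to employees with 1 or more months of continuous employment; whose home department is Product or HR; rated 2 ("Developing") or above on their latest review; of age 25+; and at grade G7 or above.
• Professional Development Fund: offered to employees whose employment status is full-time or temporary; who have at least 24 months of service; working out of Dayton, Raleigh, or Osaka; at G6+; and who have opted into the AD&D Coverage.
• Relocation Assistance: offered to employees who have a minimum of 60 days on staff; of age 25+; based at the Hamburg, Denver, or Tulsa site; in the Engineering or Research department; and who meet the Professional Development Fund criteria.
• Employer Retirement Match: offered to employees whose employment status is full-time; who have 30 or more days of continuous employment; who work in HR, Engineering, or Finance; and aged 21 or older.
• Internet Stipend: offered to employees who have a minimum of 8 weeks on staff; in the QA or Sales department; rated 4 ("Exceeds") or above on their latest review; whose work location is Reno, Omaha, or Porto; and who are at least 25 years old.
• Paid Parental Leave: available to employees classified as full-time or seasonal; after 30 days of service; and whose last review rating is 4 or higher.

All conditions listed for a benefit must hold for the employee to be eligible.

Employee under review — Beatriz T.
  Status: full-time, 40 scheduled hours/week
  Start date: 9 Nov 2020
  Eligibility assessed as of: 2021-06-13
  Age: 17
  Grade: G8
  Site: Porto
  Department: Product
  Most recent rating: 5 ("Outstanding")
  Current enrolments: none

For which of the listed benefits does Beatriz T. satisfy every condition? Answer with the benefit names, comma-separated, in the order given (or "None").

Service from 9 Nov 2020 to 2021-06-13: 216 days.
AD&D Coverage — service 216 days < 3 years (≈1095 days) ✗ → not eligible.
Caregiver Leave — service 216 days ≥ 1 month (≈30 days) ✓; dept Product ✓; rating 5 ≥ 2 ✓; age 17 < 25 ✗ → not eligible.
Professional Development Fund — status full-time ✓; service 216 days < 24 months (≈720 days) ✗ → not eligible.
Relocation Assistance — service 216 days ≥ 60 days ✓; age 17 < 25 ✗ → not eligible.
Employer Retirement Match — status full-time ✓; service 216 days ≥ 30 days ✓; dept Product ✗ → not eligible.
Internet Stipend — service 216 days ≥ 8 weeks (≈56 days) ✓; dept Product ✗ → not eligible.
Paid Parental Leave — status full-time ✓; service 216 days ≥ 30 days ✓; rating 5 ≥ 4 ✓ → eligible.

Paid Parental Leave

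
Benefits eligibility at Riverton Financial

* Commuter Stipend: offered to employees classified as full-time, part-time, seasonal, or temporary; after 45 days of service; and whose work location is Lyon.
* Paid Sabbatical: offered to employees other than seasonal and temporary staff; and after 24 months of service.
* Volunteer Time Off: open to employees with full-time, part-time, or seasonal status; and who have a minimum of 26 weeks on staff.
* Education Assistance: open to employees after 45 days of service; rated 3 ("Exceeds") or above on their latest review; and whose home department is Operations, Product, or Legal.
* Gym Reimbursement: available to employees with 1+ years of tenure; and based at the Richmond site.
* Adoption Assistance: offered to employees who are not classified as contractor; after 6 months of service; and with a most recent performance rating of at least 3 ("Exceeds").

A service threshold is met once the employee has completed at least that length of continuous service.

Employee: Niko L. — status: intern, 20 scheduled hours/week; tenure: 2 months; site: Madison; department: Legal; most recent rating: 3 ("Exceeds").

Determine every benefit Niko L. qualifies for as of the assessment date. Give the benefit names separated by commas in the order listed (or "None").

Commuter Stipend — status intern ✗ (requires full-time, part-time, seasonal, or temporary) → not eligible.
Paid Sabbatical — status intern ✓ (not excluded); service 2 months < 24 months ✗ → not eligible.
Volunteer Time Off — status intern ✗ (requires full-time, part-time, or seasonal) → not eligible.
Education Assistance — service 2 months ≥ 45 days ✓; rating 3 ≥ 3 ✓; dept Legal ✓ → eligible.
Gym Reimbursement — service 2 months < 1 year (≈365 days) ✗ → not eligible.
Adoption Assistance — status intern ✓ (not excluded); service 2 months < 6 months ✗ → not eligible.

Education Assistance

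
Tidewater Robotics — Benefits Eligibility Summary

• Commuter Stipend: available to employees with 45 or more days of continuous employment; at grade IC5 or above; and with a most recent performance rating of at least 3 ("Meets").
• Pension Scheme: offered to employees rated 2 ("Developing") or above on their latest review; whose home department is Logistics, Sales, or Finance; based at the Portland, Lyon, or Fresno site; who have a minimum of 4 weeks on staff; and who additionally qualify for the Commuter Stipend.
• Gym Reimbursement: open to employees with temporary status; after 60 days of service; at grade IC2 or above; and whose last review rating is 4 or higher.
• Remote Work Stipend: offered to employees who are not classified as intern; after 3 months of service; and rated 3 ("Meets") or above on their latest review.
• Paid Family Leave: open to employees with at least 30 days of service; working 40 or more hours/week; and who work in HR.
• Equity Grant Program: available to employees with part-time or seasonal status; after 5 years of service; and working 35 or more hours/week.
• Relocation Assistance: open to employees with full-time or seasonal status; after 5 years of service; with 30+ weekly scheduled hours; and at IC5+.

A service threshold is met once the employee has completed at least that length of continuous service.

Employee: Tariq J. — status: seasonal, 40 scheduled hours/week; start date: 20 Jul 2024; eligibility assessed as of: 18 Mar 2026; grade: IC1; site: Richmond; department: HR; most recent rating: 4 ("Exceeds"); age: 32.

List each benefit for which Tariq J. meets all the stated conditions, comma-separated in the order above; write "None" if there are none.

Remote Work Stipend, Paid Family Leave

Service from 20 Jul 2024 to 18 Mar 2026: 606 days.
Commuter Stipend — service 606 days ≥ 45 days ✓; grade IC1 < IC5 ✗ → not eligible.
Pension Scheme — rating 4 ≥ 2 ✓; dept HR ✗ → not eligible.
Gym Reimbursement — status seasonal ✗ (requires temporary) → not eligible.
Remote Work Stipend — status seasonal ✓ (not excluded); service 606 days ≥ 3 months (≈90 days) ✓; rating 4 ≥ 3 ✓ → eligible.
Paid Family Leave — service 606 days ≥ 30 days ✓; 40 hrs/wk ≥ 40 ✓; dept HR ✓ → eligible.
Equity Grant Program — status seasonal ✓; service 606 days < 5 years (≈1825 days) ✗ → not eligible.
Relocation Assistance — status seasonal ✓; service 606 days < 5 years (≈1825 days) ✗ → not eligible.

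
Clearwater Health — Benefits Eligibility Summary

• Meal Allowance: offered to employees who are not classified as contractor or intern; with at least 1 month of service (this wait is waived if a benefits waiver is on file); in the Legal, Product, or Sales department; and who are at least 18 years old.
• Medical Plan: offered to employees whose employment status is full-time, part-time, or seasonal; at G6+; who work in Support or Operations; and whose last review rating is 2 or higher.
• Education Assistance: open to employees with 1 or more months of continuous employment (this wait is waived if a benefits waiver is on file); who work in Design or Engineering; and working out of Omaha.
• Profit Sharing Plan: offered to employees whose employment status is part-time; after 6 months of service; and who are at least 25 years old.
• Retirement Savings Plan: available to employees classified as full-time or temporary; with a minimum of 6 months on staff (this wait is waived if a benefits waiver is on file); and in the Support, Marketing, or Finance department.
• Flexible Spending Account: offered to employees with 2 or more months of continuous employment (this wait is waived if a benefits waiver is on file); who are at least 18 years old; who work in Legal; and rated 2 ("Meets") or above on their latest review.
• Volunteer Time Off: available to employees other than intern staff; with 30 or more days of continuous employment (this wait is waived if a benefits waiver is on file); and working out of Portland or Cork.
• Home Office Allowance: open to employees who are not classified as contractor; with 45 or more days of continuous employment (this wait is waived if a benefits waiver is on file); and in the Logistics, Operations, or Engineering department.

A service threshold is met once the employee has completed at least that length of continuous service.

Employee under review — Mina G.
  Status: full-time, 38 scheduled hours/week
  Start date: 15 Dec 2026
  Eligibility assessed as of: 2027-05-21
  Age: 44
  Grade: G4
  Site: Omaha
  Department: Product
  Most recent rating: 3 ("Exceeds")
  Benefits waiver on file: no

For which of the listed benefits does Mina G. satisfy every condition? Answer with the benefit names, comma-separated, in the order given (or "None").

Meal Allowance

Service from 15 Dec 2026 to 2027-05-21: 157 days.
Meal Allowance — status full-time ✓ (not excluded); no waiver, service 157 days ≥ 1 month (≈30 days) ✓; dept Product ✓; age 44 ≥ 18 ✓ → eligible.
Medical Plan — status full-time ✓; grade G4 < G6 ✗ → not eligible.
Education Assistance — no waiver, service 157 days ≥ 1 month (≈30 days) ✓; dept Product ✗ → not eligible.
Profit Sharing Plan — status full-time ✗ (requires part-time) → not eligible.
Retirement Savings Plan — status full-time ✓; no waiver, service 157 days < 6 months (≈180 days) ✗ → not eligible.
Flexible Spending Account — no waiver, service 157 days ≥ 2 months (≈60 days) ✓; age 44 ≥ 18 ✓; dept Product ✗ → not eligible.
Volunteer Time Off — status full-time ✓ (not excluded); no waiver, service 157 days ≥ 30 days ✓; site Omaha ✗ (not Portland or Cork) → not eligible.
Home Office Allowance — status full-time ✓ (not excluded); no waiver, service 157 days ≥ 45 days ✓; dept Product ✗ → not eligible.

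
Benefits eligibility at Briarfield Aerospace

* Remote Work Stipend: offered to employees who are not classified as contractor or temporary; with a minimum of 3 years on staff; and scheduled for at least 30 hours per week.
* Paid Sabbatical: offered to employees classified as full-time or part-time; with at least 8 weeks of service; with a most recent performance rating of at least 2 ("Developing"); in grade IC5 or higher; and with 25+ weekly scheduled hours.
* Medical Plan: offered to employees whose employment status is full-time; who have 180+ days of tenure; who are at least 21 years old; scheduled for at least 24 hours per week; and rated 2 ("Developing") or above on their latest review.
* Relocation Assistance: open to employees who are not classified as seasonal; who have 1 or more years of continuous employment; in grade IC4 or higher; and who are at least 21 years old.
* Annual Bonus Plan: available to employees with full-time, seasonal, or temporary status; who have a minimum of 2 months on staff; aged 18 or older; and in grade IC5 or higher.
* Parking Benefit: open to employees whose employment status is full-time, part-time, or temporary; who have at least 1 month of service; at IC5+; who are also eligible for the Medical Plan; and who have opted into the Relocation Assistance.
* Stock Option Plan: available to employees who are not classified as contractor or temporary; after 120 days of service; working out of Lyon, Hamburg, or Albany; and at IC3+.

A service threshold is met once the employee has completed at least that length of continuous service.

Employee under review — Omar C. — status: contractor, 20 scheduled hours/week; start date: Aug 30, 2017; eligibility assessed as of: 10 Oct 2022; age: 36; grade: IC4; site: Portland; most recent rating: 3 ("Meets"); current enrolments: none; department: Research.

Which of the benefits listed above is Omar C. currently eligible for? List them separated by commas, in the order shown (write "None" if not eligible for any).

Relocation Assistance

Service from Aug 30, 2017 to 10 Oct 2022: 1867 days.
Remote Work Stipend — status contractor ✗ (excluded) → not eligible.
Paid Sabbatical — status contractor ✗ (requires full-time or part-time) → not eligible.
Medical Plan — status contractor ✗ (requires full-time) → not eligible.
Relocation Assistance — status contractor ✓ (not excluded); service 1867 days ≥ 1 year (≈365 days) ✓; grade IC4 ≥ IC4 ✓; age 36 ≥ 21 ✓ → eligible.
Annual Bonus Plan — status contractor ✗ (requires full-time, seasonal, or temporary) → not eligible.
Parking Benefit — status contractor ✗ (requires full-time, part-time, or temporary) → not eligible.
Stock Option Plan — status contractor ✗ (excluded) → not eligible.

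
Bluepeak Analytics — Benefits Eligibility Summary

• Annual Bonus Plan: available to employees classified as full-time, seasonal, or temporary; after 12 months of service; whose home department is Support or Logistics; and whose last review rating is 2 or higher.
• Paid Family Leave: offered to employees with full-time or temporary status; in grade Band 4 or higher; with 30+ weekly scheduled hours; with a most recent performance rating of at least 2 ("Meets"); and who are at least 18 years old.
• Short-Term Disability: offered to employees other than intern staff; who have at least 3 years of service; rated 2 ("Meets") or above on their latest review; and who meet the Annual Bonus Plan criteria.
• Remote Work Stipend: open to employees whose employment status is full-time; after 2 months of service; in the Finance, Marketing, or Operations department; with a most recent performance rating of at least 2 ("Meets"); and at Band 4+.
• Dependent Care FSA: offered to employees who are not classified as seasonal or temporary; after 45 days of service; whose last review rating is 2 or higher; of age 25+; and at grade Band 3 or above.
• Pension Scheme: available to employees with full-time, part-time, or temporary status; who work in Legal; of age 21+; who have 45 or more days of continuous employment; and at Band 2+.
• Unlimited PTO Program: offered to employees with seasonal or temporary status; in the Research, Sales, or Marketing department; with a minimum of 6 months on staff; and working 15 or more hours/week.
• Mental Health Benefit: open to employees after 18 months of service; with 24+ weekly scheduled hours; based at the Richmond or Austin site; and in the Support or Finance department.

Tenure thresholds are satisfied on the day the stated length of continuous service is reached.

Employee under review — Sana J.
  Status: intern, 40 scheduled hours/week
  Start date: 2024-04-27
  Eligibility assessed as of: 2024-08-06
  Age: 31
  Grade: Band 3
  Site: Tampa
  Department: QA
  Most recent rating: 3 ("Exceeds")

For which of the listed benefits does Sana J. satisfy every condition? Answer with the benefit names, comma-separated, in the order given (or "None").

Dependent Care FSA

Service from 2024-04-27 to 2024-08-06: 101 days.
Annual Bonus Plan — status intern ✗ (requires full-time, seasonal, or temporary) → not eligible.
Paid Family Leave — status intern ✗ (requires full-time or temporary) → not eligible.
Short-Term Disability — status intern ✗ (excluded) → not eligible.
Remote Work Stipend — status intern ✗ (requires full-time) → not eligible.
Dependent Care FSA — status intern ✓ (not excluded); service 101 days ≥ 45 days ✓; rating 3 ≥ 2 ✓; age 31 ≥ 25 ✓; grade Band 3 ≥ Band 3 ✓ → eligible.
Pension Scheme — status intern ✗ (requires full-time, part-time, or temporary) → not eligible.
Unlimited PTO Program — status intern ✗ (requires seasonal or temporary) → not eligible.
Mental Health Benefit — service 101 days < 18 months (≈540 days) ✗ → not eligible.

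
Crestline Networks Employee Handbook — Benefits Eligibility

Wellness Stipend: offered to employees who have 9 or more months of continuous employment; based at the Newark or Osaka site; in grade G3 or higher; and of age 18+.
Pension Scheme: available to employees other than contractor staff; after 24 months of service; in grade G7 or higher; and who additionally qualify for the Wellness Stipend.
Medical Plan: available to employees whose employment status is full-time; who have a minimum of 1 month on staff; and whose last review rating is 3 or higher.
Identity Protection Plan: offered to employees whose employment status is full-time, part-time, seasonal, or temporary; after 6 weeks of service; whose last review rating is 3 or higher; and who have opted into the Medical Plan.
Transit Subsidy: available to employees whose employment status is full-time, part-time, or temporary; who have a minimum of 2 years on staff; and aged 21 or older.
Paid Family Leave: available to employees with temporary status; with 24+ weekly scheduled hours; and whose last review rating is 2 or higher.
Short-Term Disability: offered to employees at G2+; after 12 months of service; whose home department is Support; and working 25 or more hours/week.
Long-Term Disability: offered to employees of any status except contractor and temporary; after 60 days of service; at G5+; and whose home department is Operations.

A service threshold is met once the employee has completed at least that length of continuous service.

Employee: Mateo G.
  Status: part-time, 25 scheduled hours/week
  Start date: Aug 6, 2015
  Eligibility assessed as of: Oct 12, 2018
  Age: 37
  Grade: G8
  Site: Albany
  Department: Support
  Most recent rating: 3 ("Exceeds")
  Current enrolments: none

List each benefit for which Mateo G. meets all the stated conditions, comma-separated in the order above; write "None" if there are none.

Service from Aug 6, 2015 to Oct 12, 2018: 1163 days.
Wellness Stipend — service 1163 days ≥ 9 months (≈270 days) ✓; site Albany ✗ (not Newark or Osaka) → not eligible.
Pension Scheme — status part-time ✓ (not excluded); service 1163 days ≥ 24 months (≈720 days) ✓; grade G8 ≥ G7 ✓; not eligible for Wellness Stipend ✗ → not eligible.
Medical Plan — status part-time ✗ (requires full-time) → not eligible.
Identity Protection Plan — status part-time ✓; service 1163 days ≥ 6 weeks (≈42 days) ✓; rating 3 ≥ 3 ✓; not enrolled in Medical Plan ✗ → not eligible.
Transit Subsidy — status part-time ✓; service 1163 days ≥ 2 years (≈730 days) ✓; age 37 ≥ 21 ✓ → eligible.
Paid Family Leave — status part-time ✗ (requires temporary) → not eligible.
Short-Term Disability — grade G8 ≥ G2 ✓; service 1163 days ≥ 12 months (≈360 days) ✓; dept Support ✓; 25 hrs/wk ≥ 25 ✓ → eligible.
Long-Term Disability — status part-time ✓ (not excluded); service 1163 days ≥ 60 days ✓; grade G8 ≥ G5 ✓; dept Support ✗ → not eligible.

Transit Subsidy, Short-Term Disability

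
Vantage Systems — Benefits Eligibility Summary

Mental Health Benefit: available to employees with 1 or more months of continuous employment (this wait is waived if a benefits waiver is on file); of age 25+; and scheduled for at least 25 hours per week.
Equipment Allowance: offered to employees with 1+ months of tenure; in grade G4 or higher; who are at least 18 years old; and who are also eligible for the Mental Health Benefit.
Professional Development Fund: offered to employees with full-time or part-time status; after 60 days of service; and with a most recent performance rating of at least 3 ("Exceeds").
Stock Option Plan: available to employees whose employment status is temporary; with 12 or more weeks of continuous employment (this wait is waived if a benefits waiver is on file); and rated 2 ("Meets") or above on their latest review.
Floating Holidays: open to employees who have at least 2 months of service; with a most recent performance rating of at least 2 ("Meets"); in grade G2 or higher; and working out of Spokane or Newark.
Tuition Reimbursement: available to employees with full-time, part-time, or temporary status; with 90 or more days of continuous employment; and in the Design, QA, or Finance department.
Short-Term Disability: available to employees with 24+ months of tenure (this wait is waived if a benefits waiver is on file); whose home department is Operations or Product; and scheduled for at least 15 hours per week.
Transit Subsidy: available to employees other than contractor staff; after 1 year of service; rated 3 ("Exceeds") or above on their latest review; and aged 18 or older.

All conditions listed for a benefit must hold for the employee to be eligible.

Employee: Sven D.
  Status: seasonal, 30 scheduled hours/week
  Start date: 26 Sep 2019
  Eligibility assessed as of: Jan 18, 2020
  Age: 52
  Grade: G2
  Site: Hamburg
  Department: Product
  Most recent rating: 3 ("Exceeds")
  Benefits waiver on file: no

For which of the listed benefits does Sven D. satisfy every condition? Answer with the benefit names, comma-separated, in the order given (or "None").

Service from 26 Sep 2019 to Jan 18, 2020: 114 days.
Mental Health Benefit — no waiver, service 114 days ≥ 1 month (≈30 days) ✓; age 52 ≥ 25 ✓; 30 hrs/wk ≥ 25 ✓ → eligible.
Equipment Allowance — service 114 days ≥ 1 month (≈30 days) ✓; grade G2 < G4 ✗ → not eligible.
Professional Development Fund — status seasonal ✗ (requires full-time or part-time) → not eligible.
Stock Option Plan — status seasonal ✗ (requires temporary) → not eligible.
Floating Holidays — service 114 days ≥ 2 months (≈60 days) ✓; rating 3 ≥ 2 ✓; grade G2 ≥ G2 ✓; site Hamburg ✗ (not Spokane or Newark) → not eligible.
Tuition Reimbursement — status seasonal ✗ (requires full-time, part-time, or temporary) → not eligible.
Short-Term Disability — no waiver, service 114 days < 24 months (≈720 days) ✗ → not eligible.
Transit Subsidy — status seasonal ✓ (not excluded); service 114 days < 1 year (≈365 days) ✗ → not eligible.

Mental Health Benefit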